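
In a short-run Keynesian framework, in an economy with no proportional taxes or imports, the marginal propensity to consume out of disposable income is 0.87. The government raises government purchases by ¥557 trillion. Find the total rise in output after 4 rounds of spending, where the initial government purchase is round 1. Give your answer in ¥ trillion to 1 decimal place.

¥1,830.0 trillion

Round 1 adds ΔG = ¥557 trillion; each later round is MPC = 0.87 times the previous.
After 4 rounds: 557 + 484.59 + 421.5933 + 366.786171 = ΔG·(1 − c^4)/(1 − c) = 557 × (1 − 0.57289761)/0.13 ≈ ¥1,830 trillion.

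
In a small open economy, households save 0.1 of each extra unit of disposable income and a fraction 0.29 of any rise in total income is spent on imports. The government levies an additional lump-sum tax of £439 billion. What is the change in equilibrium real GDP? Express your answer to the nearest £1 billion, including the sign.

−£1,013 billion

MPC = 1 − MPS = 1 − 0.1 = 0.9.
A lump-sum tax change of +£439 billion shifts disposable income by −£439 billion; first-round consumption changes by −c × ΔT = −0.9 × (+£439 billion) = −£395.1 billion.
Expenditure multiplier = 1/(1 − c + m) = 1/(1 − 0.9 + 0.29) = 1/0.39 ≈ 2.564.
The tax multiplier is −c × k ≈ −2.308, so ΔY = k × (−c·ΔT) = (−£395.1 billion) / 0.39 ≈ −£1,013 billion.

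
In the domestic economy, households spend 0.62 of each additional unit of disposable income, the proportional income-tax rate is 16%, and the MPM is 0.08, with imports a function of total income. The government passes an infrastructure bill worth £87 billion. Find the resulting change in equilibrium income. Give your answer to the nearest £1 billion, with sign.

+£156 billion

Government-spending multiplier = 1/(1 − c(1−t) + m) = 1/(1 − 0.62×0.84 + 0.08) = 1/0.5592 ≈ 1.788.
ΔY = k × ΔG = (+£87 billion) / 0.5592 ≈ +£156 billion.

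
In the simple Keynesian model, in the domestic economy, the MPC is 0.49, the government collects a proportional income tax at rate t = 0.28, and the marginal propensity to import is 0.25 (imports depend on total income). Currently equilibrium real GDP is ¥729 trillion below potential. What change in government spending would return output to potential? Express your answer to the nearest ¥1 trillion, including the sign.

+¥654 trillion

Spending multiplier = 1/(1 − c(1−t) + m) = 1/(1 − 0.49×0.72 + 0.25) = 1/0.8972 ≈ 1.115.
Need ΔY = +¥729 trillion, so ΔG = ΔY/k = (+¥729 trillion) × 0.8972 ≈ +¥654 trillion.
The government should increase government spending by ¥654 trillion.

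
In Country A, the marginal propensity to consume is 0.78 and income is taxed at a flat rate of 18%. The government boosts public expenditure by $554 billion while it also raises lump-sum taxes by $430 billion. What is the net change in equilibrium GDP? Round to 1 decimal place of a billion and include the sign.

Expenditure multiplier = 1/(1 − c(1−t)) = 1/(1 − 0.78×0.82) = 1/0.3604 ≈ 2.775.
ΔG contributes k·ΔG = (+$554 billion) / 0.3604 ≈ +$1,537.2 billion.
ΔT of +$430 billion changes first-round spending by −c·ΔT = −$335.4 billion, contributing k·(−c·ΔT) = (−$335.4 billion) / 0.3604 ≈ −$930.6 billion.
Net ΔY = k(ΔG − c·ΔT) = (+$218.6 billion) / 0.3604 ≈ +$606.5 billion.

+$606.5 billion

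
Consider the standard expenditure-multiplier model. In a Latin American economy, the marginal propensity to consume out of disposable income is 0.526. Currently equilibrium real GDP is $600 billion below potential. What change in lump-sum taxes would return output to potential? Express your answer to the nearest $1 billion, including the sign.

−$541 billion

Spending multiplier = 1/(1 − MPC) = 1/(1 − 0.526) = 1/0.474 ≈ 2.11.
Tax multiplier = −c·k = −0.526/0.474 ≈ −1.11. Need ΔY = +$600 billion, so ΔT = ΔY/(−c·k) = −(+$600 billion) × 0.474 / 0.526 ≈ −$541 billion.
The government should cut lump-sum taxes by $541 billion.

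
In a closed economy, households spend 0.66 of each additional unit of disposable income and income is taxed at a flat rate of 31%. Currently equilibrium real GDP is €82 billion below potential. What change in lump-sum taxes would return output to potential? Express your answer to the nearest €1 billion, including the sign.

−€68 billion

Spending multiplier = 1/(1 − c(1−t)) = 1/(1 − 0.66×0.69) = 1/0.5446 ≈ 1.836.
Tax multiplier = −c·k = −0.66/0.5446 ≈ −1.212. Need ΔY = +€82 billion, so ΔT = ΔY/(−c·k) = −(+€82 billion) × 0.5446 / 0.66 ≈ −€68 billion.
The government should cut lump-sum taxes by €68 billion.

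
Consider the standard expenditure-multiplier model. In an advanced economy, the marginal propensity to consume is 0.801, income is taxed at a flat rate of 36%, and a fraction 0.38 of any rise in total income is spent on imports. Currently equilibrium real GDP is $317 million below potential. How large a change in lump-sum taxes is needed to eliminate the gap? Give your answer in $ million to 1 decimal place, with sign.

−$343.3 million

Spending multiplier = 1/(1 − c(1−t) + m) = 1/(1 − 0.801×0.64 + 0.38) = 1/0.86736 ≈ 1.153.
Tax multiplier = −c·k = −0.801/0.86736 ≈ −0.923. Need ΔY = +$317 million, so ΔT = ΔY/(−c·k) = −(+$317 million) × 0.86736 / 0.801 ≈ −$343.3 million.
The government should cut lump-sum taxes by $343.3 million.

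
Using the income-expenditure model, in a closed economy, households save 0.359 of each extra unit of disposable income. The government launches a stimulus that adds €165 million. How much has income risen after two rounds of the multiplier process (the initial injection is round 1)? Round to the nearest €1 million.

MPC = 1 − MPS = 1 − 0.359 = 0.641.
Round 1 adds ΔG = €165 million; each later round is MPC = 0.641 times the previous.
After 2 rounds: 165 + 105.765 = ΔG·(1 − c^2)/(1 − c) = 165 × (1 − 0.410881)/0.359 ≈ €271 million.

€271 million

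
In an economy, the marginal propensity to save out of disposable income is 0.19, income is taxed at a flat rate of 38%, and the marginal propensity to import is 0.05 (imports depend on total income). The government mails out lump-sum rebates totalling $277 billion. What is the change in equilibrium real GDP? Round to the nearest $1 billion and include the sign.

MPC = 1 − MPS = 1 − 0.19 = 0.81.
A lump-sum tax change of −$277 billion shifts disposable income by +$277 billion; first-round consumption changes by −c × ΔT = −0.81 × (−$277 billion) = +$224.37 billion.
Expenditure multiplier = 1/(1 − c(1−t) + m) = 1/(1 − 0.81×0.62 + 0.05) = 1/0.5478 ≈ 1.825.
The tax multiplier is −c × k ≈ −1.479, so ΔY = k × (−c·ΔT) = (+$224.37 billion) / 0.5478 ≈ +$410 billion.

+$410 billion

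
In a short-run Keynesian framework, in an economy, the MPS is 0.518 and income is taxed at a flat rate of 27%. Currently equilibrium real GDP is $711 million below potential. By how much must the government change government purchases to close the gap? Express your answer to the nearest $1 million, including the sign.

+$461 million

MPC = 1 − MPS = 1 − 0.518 = 0.482.
Spending multiplier = 1/(1 − c(1−t)) = 1/(1 − 0.482×0.73) = 1/0.64814 ≈ 1.543.
Need ΔY = +$711 million, so ΔG = ΔY/k = (+$711 million) × 0.64814 ≈ +$461 million.
The government should increase government purchases by $461 million.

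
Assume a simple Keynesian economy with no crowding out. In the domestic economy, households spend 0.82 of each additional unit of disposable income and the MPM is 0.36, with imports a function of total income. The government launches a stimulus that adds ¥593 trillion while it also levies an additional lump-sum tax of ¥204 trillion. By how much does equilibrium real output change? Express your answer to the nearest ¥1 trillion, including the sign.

Expenditure multiplier = 1/(1 − c + m) = 1/(1 − 0.82 + 0.36) = 1/0.54 ≈ 1.852.
ΔG contributes k·ΔG = (+¥593 trillion) / 0.54 ≈ +¥1,098.1 trillion.
ΔT of +¥204 trillion changes first-round spending by −c·ΔT = −¥167.28 trillion, contributing k·(−c·ΔT) = (−¥167.28 trillion) / 0.54 ≈ −¥309.8 trillion.
Net ΔY = k(ΔG − c·ΔT) = (+¥425.72 trillion) / 0.54 ≈ +¥788 trillion.

+¥788 trillion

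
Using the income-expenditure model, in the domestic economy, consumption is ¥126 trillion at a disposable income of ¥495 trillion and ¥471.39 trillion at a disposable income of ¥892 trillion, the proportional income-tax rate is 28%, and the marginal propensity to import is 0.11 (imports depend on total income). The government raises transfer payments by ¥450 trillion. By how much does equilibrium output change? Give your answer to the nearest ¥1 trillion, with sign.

+¥810 trillion

MPC = ΔC/ΔYd = (471.39 − 126)/(892 − 495) = 345.39/397 = 0.87.
The transfer change shifts disposable income by +¥450 trillion, so first-round consumption changes by c·ΔTR = 0.87 × (+¥450 trillion) = +¥391.5 trillion.
Expenditure multiplier = 1/(1 − c(1−t) + m) = 1/(1 − 0.87×0.72 + 0.11) = 1/0.4836 ≈ 2.068.
The transfer multiplier is c × k ≈ 1.799, so ΔY = k × (c·ΔTR) = (+¥391.5 trillion) / 0.4836 ≈ +¥810 trillion.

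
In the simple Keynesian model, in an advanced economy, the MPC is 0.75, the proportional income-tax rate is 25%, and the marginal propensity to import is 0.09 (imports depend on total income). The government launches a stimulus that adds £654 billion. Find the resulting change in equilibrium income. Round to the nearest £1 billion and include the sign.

Expenditure multiplier = 1/(1 − c(1−t) + m) = 1/(1 − 0.75×0.75 + 0.09) = 1/0.5275 ≈ 1.896.
ΔY = k × ΔG = (+£654 billion) / 0.5275 ≈ +£1,240 billion.

+£1,240 billion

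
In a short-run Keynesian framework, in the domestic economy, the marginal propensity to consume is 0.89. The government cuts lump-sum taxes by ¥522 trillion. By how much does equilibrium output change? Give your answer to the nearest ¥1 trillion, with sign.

A lump-sum tax change of −¥522 trillion shifts disposable income by +¥522 trillion; first-round consumption changes by −c × ΔT = −0.89 × (−¥522 trillion) = +¥464.58 trillion.
Expenditure multiplier = 1/(1 − MPC) = 1/(1 − 0.89) = 1/0.11 ≈ 9.091.
The tax multiplier is −c × k ≈ −8.091, so ΔY = k × (−c·ΔT) = (+¥464.58 trillion) / 0.11 ≈ +¥4,223 trillion.

+¥4,223 trillion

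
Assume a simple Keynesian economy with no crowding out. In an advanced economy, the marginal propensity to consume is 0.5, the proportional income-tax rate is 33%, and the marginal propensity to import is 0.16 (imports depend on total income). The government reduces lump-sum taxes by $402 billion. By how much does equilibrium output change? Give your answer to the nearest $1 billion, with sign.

+$244 billion

A lump-sum tax change of −$402 billion shifts disposable income by +$402 billion; first-round consumption changes by −c × ΔT = −0.5 × (−$402 billion) = +$201 billion.
Expenditure multiplier = 1/(1 − c(1−t) + m) = 1/(1 − 0.5×0.67 + 0.16) = 1/0.825 ≈ 1.212.
The tax multiplier is −c × k ≈ −0.606, so ΔY = k × (−c·ΔT) = (+$201 billion) / 0.825 ≈ +$244 billion.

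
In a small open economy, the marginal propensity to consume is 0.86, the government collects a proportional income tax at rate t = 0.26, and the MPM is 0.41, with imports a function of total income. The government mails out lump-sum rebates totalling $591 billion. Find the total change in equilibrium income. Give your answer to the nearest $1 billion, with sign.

+$657 billion

A lump-sum tax change of −$591 billion shifts disposable income by +$591 billion; first-round consumption changes by −c × ΔT = −0.86 × (−$591 billion) = +$508.26 billion.
Expenditure multiplier = 1/(1 − c(1−t) + m) = 1/(1 − 0.86×0.74 + 0.41) = 1/0.7736 ≈ 1.293.
The tax multiplier is −c × k ≈ −1.112, so ΔY = k × (−c·ΔT) = (+$508.26 billion) / 0.7736 ≈ +$657 billion.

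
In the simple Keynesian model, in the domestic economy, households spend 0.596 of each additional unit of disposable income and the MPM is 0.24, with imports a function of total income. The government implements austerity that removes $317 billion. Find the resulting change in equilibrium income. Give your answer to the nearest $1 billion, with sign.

Expenditure multiplier = 1/(1 − c + m) = 1/(1 − 0.596 + 0.24) = 1/0.644 ≈ 1.553.
ΔY = k × ΔG = (−$317 billion) / 0.644 ≈ −$492 billion.

−$492 billion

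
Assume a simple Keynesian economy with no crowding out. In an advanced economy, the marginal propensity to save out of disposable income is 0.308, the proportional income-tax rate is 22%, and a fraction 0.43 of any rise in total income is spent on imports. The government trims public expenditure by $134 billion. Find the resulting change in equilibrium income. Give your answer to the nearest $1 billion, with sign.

MPC = 1 − MPS = 1 − 0.308 = 0.692.
Government-spending multiplier = 1/(1 − c(1−t) + m) = 1/(1 − 0.692×0.78 + 0.43) = 1/0.89024 ≈ 1.123.
ΔY = k × ΔG = (−$134 billion) / 0.89024 ≈ −$151 billion.

−$151 billion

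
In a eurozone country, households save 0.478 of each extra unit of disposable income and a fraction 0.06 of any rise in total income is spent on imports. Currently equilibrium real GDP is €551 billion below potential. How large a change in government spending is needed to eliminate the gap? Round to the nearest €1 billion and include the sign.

MPC = 1 − MPS = 1 − 0.478 = 0.522.
Spending multiplier = 1/(1 − c + m) = 1/(1 − 0.522 + 0.06) = 1/0.538 ≈ 1.859.
Need ΔY = +€551 billion, so ΔG = ΔY/k = (+€551 billion) × 0.538 ≈ +€296 billion.
The government should increase government spending by €296 billion.

+€296 billion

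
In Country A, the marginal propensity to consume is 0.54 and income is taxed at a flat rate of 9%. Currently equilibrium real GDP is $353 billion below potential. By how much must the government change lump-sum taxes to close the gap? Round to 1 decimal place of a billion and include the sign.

−$332.5 billion

Spending multiplier = 1/(1 − c(1−t)) = 1/(1 − 0.54×0.91) = 1/0.5086 ≈ 1.966.
Tax multiplier = −c·k = −0.54/0.5086 ≈ −1.062. Need ΔY = +$353 billion, so ΔT = ΔY/(−c·k) = −(+$353 billion) × 0.5086 / 0.54 ≈ −$332.5 billion.
The government should cut lump-sum taxes by $332.5 billion.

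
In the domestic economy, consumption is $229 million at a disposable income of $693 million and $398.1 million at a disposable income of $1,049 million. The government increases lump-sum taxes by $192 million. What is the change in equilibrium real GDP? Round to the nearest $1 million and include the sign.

MPC = ΔC/ΔYd = (398.1 − 229)/(1,049 − 693) = 169.1/356 = 0.475.
A lump-sum tax change of +$192 million shifts disposable income by −$192 million; first-round consumption changes by −c × ΔT = −0.475 × (+$192 million) = −$91.2 million.
Expenditure multiplier = 1/(1 − MPC) = 1/(1 − 0.475) = 1/0.525 ≈ 1.905.
The tax multiplier is −c × k ≈ −0.905, so ΔY = k × (−c·ΔT) = (−$91.2 million) / 0.525 ≈ −$174 million.

−$174 million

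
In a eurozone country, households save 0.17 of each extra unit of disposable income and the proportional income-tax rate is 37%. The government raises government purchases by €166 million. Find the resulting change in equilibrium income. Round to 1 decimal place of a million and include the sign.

+€347.9 million

MPC = 1 − MPS = 1 − 0.17 = 0.83.
Spending multiplier = 1/(1 − c(1−t)) = 1/(1 − 0.83×0.63) = 1/0.4771 ≈ 2.096.
ΔY = k × ΔG = (+€166 million) / 0.4771 ≈ +€347.9 million.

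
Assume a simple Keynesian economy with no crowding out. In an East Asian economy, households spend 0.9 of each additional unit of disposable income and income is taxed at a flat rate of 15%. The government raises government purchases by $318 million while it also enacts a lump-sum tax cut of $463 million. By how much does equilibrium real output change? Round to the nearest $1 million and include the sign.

Expenditure multiplier = 1/(1 − c(1−t)) = 1/(1 − 0.9×0.85) = 1/0.235 ≈ 4.255.
ΔG contributes k·ΔG = (+$318 million) / 0.235 ≈ +$1,353.2 million.
ΔT of −$463 million changes first-round spending by −c·ΔT = +$416.7 million, contributing k·(−c·ΔT) = (+$416.7 million) / 0.235 ≈ +$1,773.2 million.
Net ΔY = k(ΔG − c·ΔT) = (+$734.7 million) / 0.235 ≈ +$3,126 million.

+$3,126 million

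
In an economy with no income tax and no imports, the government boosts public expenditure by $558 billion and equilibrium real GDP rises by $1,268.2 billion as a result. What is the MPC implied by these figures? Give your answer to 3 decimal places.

0.560

Implied spending multiplier k = ΔY/ΔG = 1,268.2/558 ≈ 2.2728.
Since k = 1/(1 − MPC), MPC = 1 − 1/k = 1 − ΔG/ΔY = 1 − 558/1,268.2 ≈ 0.560.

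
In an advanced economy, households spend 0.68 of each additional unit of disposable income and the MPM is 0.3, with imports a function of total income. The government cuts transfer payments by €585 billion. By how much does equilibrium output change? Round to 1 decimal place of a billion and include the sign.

−€641.6 billion

The transfer change shifts disposable income by −€585 billion, so first-round consumption changes by c·ΔTR = 0.68 × (−€585 billion) = −€397.8 billion.
Expenditure multiplier = 1/(1 − c + m) = 1/(1 − 0.68 + 0.3) = 1/0.62 ≈ 1.613.
The transfer multiplier is c × k ≈ 1.097, so ΔY = k × (c·ΔTR) = (−€397.8 billion) / 0.62 ≈ −€641.6 billion.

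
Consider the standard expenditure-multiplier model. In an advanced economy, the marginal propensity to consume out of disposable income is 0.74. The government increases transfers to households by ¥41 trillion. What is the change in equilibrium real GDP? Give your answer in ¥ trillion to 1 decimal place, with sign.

+¥116.7 trillion

The transfer change shifts disposable income by +¥41 trillion, so first-round consumption changes by c·ΔTR = 0.74 × (+¥41 trillion) = +¥30.34 trillion.
Expenditure multiplier = 1/(1 − MPC) = 1/(1 − 0.74) = 1/0.26 ≈ 3.846.
The transfer multiplier is c × k ≈ 2.846, so ΔY = k × (c·ΔTR) = (+¥30.34 trillion) / 0.26 ≈ +¥116.7 trillion.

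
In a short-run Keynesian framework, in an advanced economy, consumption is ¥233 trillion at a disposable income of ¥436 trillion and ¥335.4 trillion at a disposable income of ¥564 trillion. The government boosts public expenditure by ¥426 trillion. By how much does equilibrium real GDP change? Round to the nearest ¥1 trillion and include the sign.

MPC = ΔC/ΔYd = (335.4 − 233)/(564 − 436) = 102.4/128 = 0.8.
Expenditure multiplier = 1/(1 − MPC) = 1/(1 − 0.8) = 1/0.2 = 5.
ΔY = k × ΔG = (+¥426 trillion) / 0.2 = +¥2,130 trillion.

+¥2,130 trillion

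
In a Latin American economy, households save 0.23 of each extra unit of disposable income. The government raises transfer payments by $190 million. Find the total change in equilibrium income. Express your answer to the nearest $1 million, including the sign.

+$636 million

MPC = 1 − MPS = 1 − 0.23 = 0.77.
The transfer change shifts disposable income by +$190 million, so first-round consumption changes by c·ΔTR = 0.77 × (+$190 million) = +$146.3 million.
Expenditure multiplier = 1/(1 − MPC) = 1/(1 − 0.77) = 1/0.23 ≈ 4.348.
The transfer multiplier is c × k ≈ 3.348, so ΔY = k × (c·ΔTR) = (+$146.3 million) / 0.23 ≈ +$636 million.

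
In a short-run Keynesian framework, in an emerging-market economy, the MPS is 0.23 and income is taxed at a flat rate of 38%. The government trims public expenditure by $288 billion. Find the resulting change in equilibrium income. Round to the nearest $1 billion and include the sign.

−$551 billion

MPC = 1 − MPS = 1 − 0.23 = 0.77.
Government-spending multiplier = 1/(1 − c(1−t)) = 1/(1 − 0.77×0.62) = 1/0.5226 ≈ 1.914.
ΔY = k × ΔG = (−$288 billion) / 0.5226 ≈ −$551 billion.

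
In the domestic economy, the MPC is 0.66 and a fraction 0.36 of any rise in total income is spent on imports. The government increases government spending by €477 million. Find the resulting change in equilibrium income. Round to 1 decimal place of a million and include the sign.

+€681.4 million

Government-spending multiplier = 1/(1 − c + m) = 1/(1 − 0.66 + 0.36) = 1/0.7 ≈ 1.429.
ΔY = k × ΔG = (+€477 million) / 0.7 ≈ +€681.4 million.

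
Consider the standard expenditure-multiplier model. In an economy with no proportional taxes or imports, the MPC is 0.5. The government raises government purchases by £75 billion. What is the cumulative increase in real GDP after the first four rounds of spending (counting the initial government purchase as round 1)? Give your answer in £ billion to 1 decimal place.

£140.6 billion

Round 1 adds ΔG = £75 billion; each later round is MPC = 0.5 times the previous.
After 4 rounds: 75 + 37.5 + 18.75 + 9.375 = ΔG·(1 − c^4)/(1 − c) = 75 × (1 − 0.0625)/0.5 ≈ £140.6 billion.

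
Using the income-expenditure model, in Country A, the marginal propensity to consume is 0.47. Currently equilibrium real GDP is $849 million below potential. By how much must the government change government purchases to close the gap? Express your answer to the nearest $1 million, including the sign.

Spending multiplier = 1/(1 − MPC) = 1/(1 − 0.47) = 1/0.53 ≈ 1.887.
Need ΔY = +$849 million, so ΔG = ΔY/k = (+$849 million) × 0.53 ≈ +$450 million.
The government should increase government purchases by $450 million.

+$450 million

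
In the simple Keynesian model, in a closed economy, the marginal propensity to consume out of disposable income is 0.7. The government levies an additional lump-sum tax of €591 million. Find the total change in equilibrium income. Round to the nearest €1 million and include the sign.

A lump-sum tax change of +€591 million shifts disposable income by −€591 million; first-round consumption changes by −c × ΔT = −0.7 × (+€591 million) = −€413.7 million.
Expenditure multiplier = 1/(1 − MPC) = 1/(1 − 0.7) = 1/0.3 ≈ 3.333.
The tax multiplier is −c × k ≈ −2.333, so ΔY = k × (−c·ΔT) = (−€413.7 million) / 0.3 = −€1,379 million.

−€1,379 million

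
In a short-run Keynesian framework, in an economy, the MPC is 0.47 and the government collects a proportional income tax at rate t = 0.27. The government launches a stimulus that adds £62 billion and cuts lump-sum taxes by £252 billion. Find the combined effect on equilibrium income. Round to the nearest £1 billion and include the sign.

Expenditure multiplier = 1/(1 − c(1−t)) = 1/(1 − 0.47×0.73) = 1/0.6569 ≈ 1.522.
ΔG contributes k·ΔG = (+£62 billion) / 0.6569 ≈ +£94.4 billion.
ΔT of −£252 billion changes first-round spending by −c·ΔT = +£118.44 billion, contributing k·(−c·ΔT) = (+£118.44 billion) / 0.6569 ≈ +£180.3 billion.
Net ΔY = k(ΔG − c·ΔT) = (+£180.44 billion) / 0.6569 ≈ +£275 billion.

+£275 billion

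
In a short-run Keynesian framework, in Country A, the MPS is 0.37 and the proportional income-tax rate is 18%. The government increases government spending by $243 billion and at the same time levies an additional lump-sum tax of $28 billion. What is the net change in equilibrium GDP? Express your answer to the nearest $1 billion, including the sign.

MPC = 1 − MPS = 1 − 0.37 = 0.63.
Expenditure multiplier = 1/(1 − c(1−t)) = 1/(1 − 0.63×0.82) = 1/0.4834 ≈ 2.069.
ΔG contributes k·ΔG = (+$243 billion) / 0.4834 ≈ +$502.7 billion.
ΔT of +$28 billion changes first-round spending by −c·ΔT = −$17.64 billion, contributing k·(−c·ΔT) = (−$17.64 billion) / 0.4834 ≈ −$36.5 billion.
Net ΔY = k(ΔG − c·ΔT) = (+$225.36 billion) / 0.4834 ≈ +$466 billion.

+$466 billion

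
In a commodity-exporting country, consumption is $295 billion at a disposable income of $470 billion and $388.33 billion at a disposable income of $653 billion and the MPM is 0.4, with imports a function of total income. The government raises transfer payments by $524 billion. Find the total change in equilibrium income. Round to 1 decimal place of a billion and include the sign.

+$300.3 billion

MPC = ΔC/ΔYd = (388.33 − 295)/(653 − 470) = 93.33/183 = 0.51.
The transfer change shifts disposable income by +$524 billion, so first-round consumption changes by c·ΔTR = 0.51 × (+$524 billion) = +$267.24 billion.
Expenditure multiplier = 1/(1 − c + m) = 1/(1 − 0.51 + 0.4) = 1/0.89 ≈ 1.124.
The transfer multiplier is c × k ≈ 0.573, so ΔY = k × (c·ΔTR) = (+$267.24 billion) / 0.89 ≈ +$300.3 billion.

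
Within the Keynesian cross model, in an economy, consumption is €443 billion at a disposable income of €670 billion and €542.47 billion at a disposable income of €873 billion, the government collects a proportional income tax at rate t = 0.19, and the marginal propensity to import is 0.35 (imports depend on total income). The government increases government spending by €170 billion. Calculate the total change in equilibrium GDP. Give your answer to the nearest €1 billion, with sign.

+€178 billion

MPC = ΔC/ΔYd = (542.47 − 443)/(873 − 670) = 99.47/203 = 0.49.
Government-spending multiplier = 1/(1 − c(1−t) + m) = 1/(1 − 0.49×0.81 + 0.35) = 1/0.9531 ≈ 1.049.
ΔY = k × ΔG = (+€170 billion) / 0.9531 ≈ +€178 billion.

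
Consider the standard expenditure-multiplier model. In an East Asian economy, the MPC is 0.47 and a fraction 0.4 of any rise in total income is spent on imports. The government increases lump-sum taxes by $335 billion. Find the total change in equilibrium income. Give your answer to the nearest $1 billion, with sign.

−$169 billion

A lump-sum tax change of +$335 billion shifts disposable income by −$335 billion; first-round consumption changes by −c × ΔT = −0.47 × (+$335 billion) = −$157.45 billion.
Expenditure multiplier = 1/(1 − c + m) = 1/(1 − 0.47 + 0.4) = 1/0.93 ≈ 1.075.
The tax multiplier is −c × k ≈ −0.505, so ΔY = k × (−c·ΔT) = (−$157.45 billion) / 0.93 ≈ −$169 billion.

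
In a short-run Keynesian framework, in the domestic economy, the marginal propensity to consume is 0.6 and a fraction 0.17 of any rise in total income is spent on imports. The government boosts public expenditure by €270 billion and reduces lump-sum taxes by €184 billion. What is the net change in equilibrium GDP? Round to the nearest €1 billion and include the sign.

+€667 billion

Expenditure multiplier = 1/(1 − c + m) = 1/(1 − 0.6 + 0.17) = 1/0.57 ≈ 1.754.
ΔG contributes k·ΔG = (+€270 billion) / 0.57 ≈ +€473.7 billion.
ΔT of −€184 billion changes first-round spending by −c·ΔT = +€110.4 billion, contributing k·(−c·ΔT) = (+€110.4 billion) / 0.57 ≈ +€193.7 billion.
Net ΔY = k(ΔG − c·ΔT) = (+€380.4 billion) / 0.57 ≈ +€667 billion.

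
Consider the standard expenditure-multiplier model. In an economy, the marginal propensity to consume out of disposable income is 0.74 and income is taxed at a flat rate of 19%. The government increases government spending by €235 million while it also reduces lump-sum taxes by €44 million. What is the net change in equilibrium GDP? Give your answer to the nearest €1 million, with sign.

Expenditure multiplier = 1/(1 − c(1−t)) = 1/(1 − 0.74×0.81) = 1/0.4006 ≈ 2.496.
ΔG contributes k·ΔG = (+€235 million) / 0.4006 ≈ +€586.6 million.
ΔT of −€44 million changes first-round spending by −c·ΔT = +€32.56 million, contributing k·(−c·ΔT) = (+€32.56 million) / 0.4006 ≈ +€81.3 million.
Net ΔY = k(ΔG − c·ΔT) = (+€267.56 million) / 0.4006 ≈ +€668 million.

+€668 million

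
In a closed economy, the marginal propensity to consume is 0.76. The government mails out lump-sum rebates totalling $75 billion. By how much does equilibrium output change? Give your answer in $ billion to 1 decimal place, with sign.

+$237.5 billion

A lump-sum tax change of −$75 billion shifts disposable income by +$75 billion; first-round consumption changes by −c × ΔT = −0.76 × (−$75 billion) = +$57 billion.
Expenditure multiplier = 1/(1 − MPC) = 1/(1 − 0.76) = 1/0.24 ≈ 4.167.
The tax multiplier is −c × k ≈ −3.167, so ΔY = k × (−c·ΔT) = (+$57 billion) / 0.24 = +$237.5 billion.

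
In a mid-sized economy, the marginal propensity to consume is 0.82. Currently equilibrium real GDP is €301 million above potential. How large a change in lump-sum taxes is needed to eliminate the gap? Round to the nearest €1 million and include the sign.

Spending multiplier = 1/(1 − MPC) = 1/(1 − 0.82) = 1/0.18 ≈ 5.556.
Tax multiplier = −c·k = −0.82/0.18 ≈ −4.556. Need ΔY = −€301 million, so ΔT = ΔY/(−c·k) = −(−€301 million) × 0.18 / 0.82 ≈ +€66 million.
The government should raise lump-sum taxes by €66 million.

+€66 million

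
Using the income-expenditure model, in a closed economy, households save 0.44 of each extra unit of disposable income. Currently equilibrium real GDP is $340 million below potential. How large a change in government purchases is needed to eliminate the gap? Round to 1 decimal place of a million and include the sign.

+$149.6 million

MPC = 1 − MPS = 1 − 0.44 = 0.56.
Spending multiplier = 1/(1 − MPC) = 1/(1 − 0.56) = 1/0.44 ≈ 2.273.
Need ΔY = +$340 million, so ΔG = ΔY/k = (+$340 million) × 0.44 = +$149.6 million.
The government should increase government purchases by $149.6 million.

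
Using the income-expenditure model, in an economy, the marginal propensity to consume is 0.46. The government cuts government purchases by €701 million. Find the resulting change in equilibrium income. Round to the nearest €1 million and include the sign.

−€1,298 million

Government-spending multiplier = 1/(1 − MPC) = 1/(1 − 0.46) = 1/0.54 ≈ 1.852.
ΔY = k × ΔG = (−€701 million) / 0.54 ≈ −€1,298 million.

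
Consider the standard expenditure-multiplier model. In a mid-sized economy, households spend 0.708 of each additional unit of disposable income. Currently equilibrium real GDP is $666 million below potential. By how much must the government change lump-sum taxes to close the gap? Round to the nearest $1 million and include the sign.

−$275 million

Spending multiplier = 1/(1 − MPC) = 1/(1 − 0.708) = 1/0.292 ≈ 3.425.
Tax multiplier = −c·k = −0.708/0.292 ≈ −2.425. Need ΔY = +$666 million, so ΔT = ΔY/(−c·k) = −(+$666 million) × 0.292 / 0.708 ≈ −$275 million.
The government should cut lump-sum taxes by $275 million.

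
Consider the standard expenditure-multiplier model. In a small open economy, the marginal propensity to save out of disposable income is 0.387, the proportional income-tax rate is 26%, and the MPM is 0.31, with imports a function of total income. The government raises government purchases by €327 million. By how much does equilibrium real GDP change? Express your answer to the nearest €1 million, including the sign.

MPC = 1 − MPS = 1 − 0.387 = 0.613.
Expenditure multiplier = 1/(1 − c(1−t) + m) = 1/(1 − 0.613×0.74 + 0.31) = 1/0.85638 ≈ 1.168.
ΔY = k × ΔG = (+€327 million) / 0.85638 ≈ +€382 million.

+€382 million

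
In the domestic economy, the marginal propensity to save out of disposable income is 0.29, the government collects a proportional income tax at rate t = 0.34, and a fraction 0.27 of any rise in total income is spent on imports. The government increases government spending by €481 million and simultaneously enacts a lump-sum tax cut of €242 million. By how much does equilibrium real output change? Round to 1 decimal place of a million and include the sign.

+€814.6 million

MPC = 1 − MPS = 1 − 0.29 = 0.71.
Expenditure multiplier = 1/(1 − c(1−t) + m) = 1/(1 − 0.71×0.66 + 0.27) = 1/0.8014 ≈ 1.248.
ΔG contributes k·ΔG = (+€481 million) / 0.8014 ≈ +€600.2 million.
ΔT of −€242 million changes first-round spending by −c·ΔT = +€171.82 million, contributing k·(−c·ΔT) = (+€171.82 million) / 0.8014 ≈ +€214.4 million.
Net ΔY = k(ΔG − c·ΔT) = (+€652.82 million) / 0.8014 ≈ +€814.6 million.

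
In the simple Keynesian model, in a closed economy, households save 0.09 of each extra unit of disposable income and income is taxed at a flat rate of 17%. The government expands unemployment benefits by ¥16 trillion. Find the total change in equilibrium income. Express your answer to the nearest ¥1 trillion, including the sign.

+¥60 trillion

MPC = 1 − MPS = 1 − 0.09 = 0.91.
The transfer change shifts disposable income by +¥16 trillion, so first-round consumption changes by c·ΔTR = 0.91 × (+¥16 trillion) = +¥14.56 trillion.
Expenditure multiplier = 1/(1 − c(1−t)) = 1/(1 − 0.91×0.83) = 1/0.2447 ≈ 4.087.
The transfer multiplier is c × k ≈ 3.719, so ΔY = k × (c·ΔTR) = (+¥14.56 trillion) / 0.2447 ≈ +¥60 trillion.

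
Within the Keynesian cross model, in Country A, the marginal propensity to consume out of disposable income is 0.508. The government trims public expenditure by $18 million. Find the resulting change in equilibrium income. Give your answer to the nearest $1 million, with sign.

Expenditure multiplier = 1/(1 − MPC) = 1/(1 − 0.508) = 1/0.492 ≈ 2.033.
ΔY = k × ΔG = (−$18 million) / 0.492 ≈ −$37 million.

−$37 million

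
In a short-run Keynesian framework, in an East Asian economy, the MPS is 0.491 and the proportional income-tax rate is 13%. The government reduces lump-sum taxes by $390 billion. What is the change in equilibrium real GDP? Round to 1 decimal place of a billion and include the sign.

+$356.3 billion

MPC = 1 − MPS = 1 − 0.491 = 0.509.
A lump-sum tax change of −$390 billion shifts disposable income by +$390 billion; first-round consumption changes by −c × ΔT = −0.509 × (−$390 billion) = +$198.51 billion.
Expenditure multiplier = 1/(1 − c(1−t)) = 1/(1 − 0.509×0.87) = 1/0.55717 ≈ 1.795.
The tax multiplier is −c × k ≈ −0.914, so ΔY = k × (−c·ΔT) = (+$198.51 billion) / 0.55717 ≈ +$356.3 billion.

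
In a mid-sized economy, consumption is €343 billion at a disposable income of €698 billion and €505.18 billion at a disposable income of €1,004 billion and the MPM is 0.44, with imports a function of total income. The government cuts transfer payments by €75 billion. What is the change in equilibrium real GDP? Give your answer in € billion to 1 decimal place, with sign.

−€43.7 billion

MPC = ΔC/ΔYd = (505.18 − 343)/(1,004 − 698) = 162.18/306 = 0.53.
The transfer change shifts disposable income by −€75 billion, so first-round consumption changes by c·ΔTR = 0.53 × (−€75 billion) = −€39.75 billion.
Expenditure multiplier = 1/(1 − c + m) = 1/(1 − 0.53 + 0.44) = 1/0.91 ≈ 1.099.
The transfer multiplier is c × k ≈ 0.582, so ΔY = k × (c·ΔTR) = (−€39.75 billion) / 0.91 ≈ −€43.7 billion.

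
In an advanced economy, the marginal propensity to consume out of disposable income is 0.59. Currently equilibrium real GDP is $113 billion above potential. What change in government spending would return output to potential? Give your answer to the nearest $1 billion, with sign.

Spending multiplier = 1/(1 − MPC) = 1/(1 − 0.59) = 1/0.41 ≈ 2.439.
Need ΔY = −$113 billion, so ΔG = ΔY/k = (−$113 billion) × 0.41 ≈ −$46 billion.
The government should cut government spending by $46 billion.

−$46 billion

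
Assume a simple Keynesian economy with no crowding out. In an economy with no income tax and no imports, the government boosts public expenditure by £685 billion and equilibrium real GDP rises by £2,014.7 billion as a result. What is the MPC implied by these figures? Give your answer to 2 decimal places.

Implied spending multiplier k = ΔY/ΔG = 2,014.7/685 ≈ 2.9412.
Since k = 1/(1 − MPC), MPC = 1 − 1/k = 1 − ΔG/ΔY = 1 − 685/2,014.7 ≈ 0.66.

0.66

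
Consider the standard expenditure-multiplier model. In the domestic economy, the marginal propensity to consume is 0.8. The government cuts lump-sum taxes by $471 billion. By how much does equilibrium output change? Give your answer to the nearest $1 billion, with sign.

A lump-sum tax change of −$471 billion shifts disposable income by +$471 billion; first-round consumption changes by −c × ΔT = −0.8 × (−$471 billion) = +$376.8 billion.
Expenditure multiplier = 1/(1 − MPC) = 1/(1 − 0.8) = 1/0.2 = 5.
The tax multiplier is −c × k = −4, so ΔY = k × (−c·ΔT) = (+$376.8 billion) / 0.2 = +$1,884 billion.

+$1,884 billion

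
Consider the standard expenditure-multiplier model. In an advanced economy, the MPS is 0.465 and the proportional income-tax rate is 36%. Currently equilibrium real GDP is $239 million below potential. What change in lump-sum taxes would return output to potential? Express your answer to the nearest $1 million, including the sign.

MPC = 1 − MPS = 1 − 0.465 = 0.535.
Spending multiplier = 1/(1 − c(1−t)) = 1/(1 − 0.535×0.64) = 1/0.6576 ≈ 1.521.
Tax multiplier = −c·k = −0.535/0.6576 ≈ −0.814. Need ΔY = +$239 million, so ΔT = ΔY/(−c·k) = −(+$239 million) × 0.6576 / 0.535 ≈ −$294 million.
The government should cut lump-sum taxes by $294 million.

−$294 million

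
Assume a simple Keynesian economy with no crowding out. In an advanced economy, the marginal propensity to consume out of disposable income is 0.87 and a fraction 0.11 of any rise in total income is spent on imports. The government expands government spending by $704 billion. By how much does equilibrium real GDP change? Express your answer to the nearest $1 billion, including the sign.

Expenditure multiplier = 1/(1 − c + m) = 1/(1 − 0.87 + 0.11) = 1/0.24 ≈ 4.167.
ΔY = k × ΔG = (+$704 billion) / 0.24 ≈ +$2,933 billion.

+$2,933 billion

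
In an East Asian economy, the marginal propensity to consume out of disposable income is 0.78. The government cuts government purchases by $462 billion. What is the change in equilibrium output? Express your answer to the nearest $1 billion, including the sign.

−$2,100 billion

Government-spending multiplier = 1/(1 − MPC) = 1/(1 − 0.78) = 1/0.22 ≈ 4.545.
ΔY = k × ΔG = (−$462 billion) / 0.22 = −$2,100 billion.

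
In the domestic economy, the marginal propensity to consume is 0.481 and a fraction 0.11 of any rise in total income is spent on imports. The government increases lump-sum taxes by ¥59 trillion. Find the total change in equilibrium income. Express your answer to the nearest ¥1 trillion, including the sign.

A lump-sum tax change of +¥59 trillion shifts disposable income by −¥59 trillion; first-round consumption changes by −c × ΔT = −0.481 × (+¥59 trillion) = −¥28.379 trillion.
Expenditure multiplier = 1/(1 − c + m) = 1/(1 − 0.481 + 0.11) = 1/0.629 ≈ 1.59.
The tax multiplier is −c × k ≈ −0.765, so ΔY = k × (−c·ΔT) = (−¥28.379 trillion) / 0.629 ≈ −¥45 trillion.

−¥45 trillion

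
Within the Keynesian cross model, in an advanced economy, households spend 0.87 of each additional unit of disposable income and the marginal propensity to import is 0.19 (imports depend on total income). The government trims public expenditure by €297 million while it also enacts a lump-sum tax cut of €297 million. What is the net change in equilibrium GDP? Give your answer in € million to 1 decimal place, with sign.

−€120.7 million

Expenditure multiplier = 1/(1 − c + m) = 1/(1 − 0.87 + 0.19) = 1/0.32 = 3.125.
ΔG contributes k·ΔG = (−€297 million) / 0.32 ≈ −€928.1 million.
ΔT of −€297 million changes first-round spending by −c·ΔT = +€258.39 million, contributing k·(−c·ΔT) = (+€258.39 million) / 0.32 ≈ +€807.5 million.
Net ΔY = k(ΔG − c·ΔT) = (−€38.61 million) / 0.32 ≈ −€120.7 million.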